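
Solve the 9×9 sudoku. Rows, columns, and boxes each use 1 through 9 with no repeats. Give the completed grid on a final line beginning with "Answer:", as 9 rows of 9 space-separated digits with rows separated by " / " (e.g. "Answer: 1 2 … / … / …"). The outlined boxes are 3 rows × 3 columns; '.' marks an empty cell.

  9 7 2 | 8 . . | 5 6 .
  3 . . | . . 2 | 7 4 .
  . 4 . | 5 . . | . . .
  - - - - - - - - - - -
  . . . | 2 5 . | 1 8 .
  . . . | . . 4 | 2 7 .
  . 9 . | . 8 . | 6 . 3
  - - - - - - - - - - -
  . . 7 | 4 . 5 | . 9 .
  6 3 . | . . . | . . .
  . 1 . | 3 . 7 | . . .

Step 1. [r6c6∈{1}] nothing but 1 survives at r6c6. So r6c6=1.
Step 2. [r1c9∈{1}] r1c9 is down to just 1, so r1c9=1.
Step 3. [r3c7∈{3,8,9}] col 7 places 9 nowhere but r3c7. So r3c7=9.
Step 4. [r2c9∈{8}] r2c9 has the single candidate 8, so r2c9=8.
Step 5. [r7c5∈{1,2,6}] row 7 places 1 nowhere but r7c5, so r7c5=1.
Step 6. [r9c5∈{2,6,9}] box 8 places 6 nowhere but r9c5. So r9c5=6.
Step 7. [r4c9∈{4,9}] across box 6, 4 lands solely at r4c9 ⇒ r4c9=4.
Step 8. [r6c1∈{2,4,5,7}] across row 6, 2 lands solely at r6c1 ⇒ r6c1=2.
Step 9. [r7c1∈{8}] nothing but 8 survives at r7c1. So r7c1=8.
Step 10. [r8c4∈{9}] r8c4's peers cover all but 9 ⇒ r8c4=9.
Step 11. [r4c2∈{6}] nothing but 6 survives at r4c2. So r4c2=6.
Step 12. [r9c1∈{4,5}] 4 has one home in col 1: r9c1. So r9c1=4.
Step 13. [r8c3∈{5}] only 5 remains possible at r8c3 ⇒ r8c3=5.
Step 14. [r1c6∈{3}] r1c6's peers cover all but 3. So r1c6=3.
Step 15. [r3c9∈{2}] only 2 remains possible at r3c9, so r3c9=2.
Step 16. [r5c1∈{1,5}] col 1 places 5 nowhere but r5c1 ⇒ r5c1=5.
Step 17. [r5c3∈{1,3,8}] across row 5, 1 lands solely at r5c3, so r5c3=1.
Step 18. [r3c6∈{6}] nothing but 6 survives at r3c6, so r3c6=6.
Step 19. [r9c8∈{2,5}] in row 9, 2 fits only at r9c8 ⇒ r9c8=2.
Step 20. [r5c9∈{9}] r5c9 has the single candidate 9, so r5c9=9.
Step 21. [r8c7∈{4,8}] in row 8, 4 fits only at r8c7, so r8c7=4.
Step 22. [r6c8∈{5}] r6c8 has the single candidate 5. So r6c8=5.
Step 23. [r9c3∈{9}] r9c3's peers cover all but 9. So r9c3=9.
Step 24. [r2c2∈{5}] r2c2 is down to just 5. So r2c2=5.
Step 25. [r4c3∈{3}] r4c3 has the single candidate 3 ⇒ r4c3=3.
Step 26. [r8c9∈{7}] only 7 remains possible at r8c9. So r8c9=7.
Step 27. [r8c8∈{1}] nothing but 1 survives at r8c8, so r8c8=1.
Step 28. [r2c3∈{6}] only 6 remains possible at r2c3. So r2c3=6.
Step 29. [r9c9∈{5}] r9c9's peers cover all but 5, so r9c9=5.
Step 30. [r7c7∈{3}] nothing but 3 survives at r7c7. So r7c7=3.
Step 31. [r7c2∈{2}] nothing but 2 survives at r7c2, so r7c2=2.
Step 32. [r1c5∈{4}] nothing but 4 survives at r1c5 ⇒ r1c5=4.
Step 33. [r2c4∈{1}] nothing but 1 survives at r2c4 ⇒ r2c4=1.
Step 34. [r5c4∈{6}] r5c4 has the single candidate 6 ⇒ r5c4=6.
Step 35. [r9c7∈{8}] only 8 remains possible at r9c7, so r9c7=8.
Step 36. [r3c3∈{8}] r3c3's peers cover all but 8 ⇒ r3c3=8.
Step 37. [r3c8∈{3}] nothing but 3 survives at r3c8 ⇒ r3c8=3.
Step 38. [r8c6∈{8}] only 8 remains possible at r8c6, so r8c6=8.
Step 39. [r6c4∈{7}] only 7 remains possible at r6c4 ⇒ r6c4=7.
Step 40. [r3c1∈{1}] r3c1 has the single candidate 1. So r3c1=1.
Step 41. [r4c1∈{7}] nothing but 7 survives at r4c1, so r4c1=7.
Step 42. [r8c5∈{2}] only 2 remains possible at r8c5. So r8c5=2.
Step 43. [r2c5∈{9}] only 9 remains possible at r2c5 ⇒ r2c5=9.
Step 44. [r5c5∈{3}] nothing but 3 survives at r5c5, so r5c5=3.
Step 45. [r3c5∈{7}] r3c5's peers cover all but 7. So r3c5=7.
Step 46. [r5c2∈{8}] only 8 remains possible at r5c2 ⇒ r5c2=8.
Step 47. [r7c9∈{6}] nothing but 6 survives at r7c9 ⇒ r7c9=6.
Step 48. [r4c6∈{9}] r4c6 is down to just 9, so r4c6=9.
Step 49. [r6c3∈{4}] r6c3 has the single candidate 4, so r6c3=4.

Answer: 9 7 2 8 4 3 5 6 1 / 3 5 6 1 9 2 7 4 8 / 1 4 8 5 7 6 9 3 2 / 7 6 3 2 5 9 1 8 4 / 5 8 1 6 3 4 2 7 9 / 2 9 4 7 8 1 6 5 3 / 8 2 7 4 1 5 3 9 6 / 6 3 5 9 2 8 4 1 7 / 4 1 9 3 6 7 8 2 5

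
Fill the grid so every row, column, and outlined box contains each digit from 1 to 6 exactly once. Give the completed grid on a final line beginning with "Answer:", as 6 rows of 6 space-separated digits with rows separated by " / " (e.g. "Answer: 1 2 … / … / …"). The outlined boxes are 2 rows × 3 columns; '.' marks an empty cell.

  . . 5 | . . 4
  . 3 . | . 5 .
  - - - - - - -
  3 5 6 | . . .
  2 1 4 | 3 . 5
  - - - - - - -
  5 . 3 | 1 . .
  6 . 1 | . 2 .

Step 1. [r2c3∈{2}] only 2 remains possible at r2c3 ⇒ r2c3=2.
Step 2. [r2c4∈{6}] only 6 remains possible at r2c4. So r2c4=6.
Step 3. [r2c6∈{1}] r2c6's peers cover all but 1 ⇒ r2c6=1.
Step 4. [r6c2∈{4}] only 4 remains possible at r6c2 ⇒ r6c2=4.
Step 5. [r5c5∈{4,6}] r5c5 is the only open cell in row 5 admitting 4 ⇒ r5c5=4.
Step 6. [r3c6∈{2}] r3c6 has the single candidate 2. So r3c6=2.
Step 7. [r1c5∈{3}] only 3 remains possible at r1c5, so r1c5=3.
Step 8. [r1c2∈{6}] r1c2's peers cover all but 6, so r1c2=6.
Step 9. [r2c1∈{4}] only 4 remains possible at r2c1 ⇒ r2c1=4.
Step 10. [r1c1∈{1}] nothing but 1 survives at r1c1 ⇒ r1c1=1.
Step 11. [r5c2∈{2}] r5c2's peers cover all but 2 ⇒ r5c2=2.
Step 12. [r1c4∈{2}] nothing but 2 survives at r1c4, so r1c4=2.
Step 13. [r6c6∈{3}] nothing but 3 survives at r6c6 ⇒ r6c6=3.
Step 14. [r6c4∈{5}] only 5 remains possible at r6c4, so r6c4=5.
Step 15. [r4c5∈{6}] r4c5 has the single candidate 6, so r4c5=6.
Step 16. [r3c5∈{1}] r3c5 is down to just 1, so r3c5=1.
Step 17. [r5c6∈{6}] r5c6's peers cover all but 6. So r5c6=6.
Step 18. [r3c4∈{4}] r3c4 is down to just 4 ⇒ r3c4=4.

Answer: 1 6 5 2 3 4 / 4 3 2 6 5 1 / 3 5 6 4 1 2 / 2 1 4 3 6 5 / 5 2 3 1 4 6 / 6 4 1 5 2 3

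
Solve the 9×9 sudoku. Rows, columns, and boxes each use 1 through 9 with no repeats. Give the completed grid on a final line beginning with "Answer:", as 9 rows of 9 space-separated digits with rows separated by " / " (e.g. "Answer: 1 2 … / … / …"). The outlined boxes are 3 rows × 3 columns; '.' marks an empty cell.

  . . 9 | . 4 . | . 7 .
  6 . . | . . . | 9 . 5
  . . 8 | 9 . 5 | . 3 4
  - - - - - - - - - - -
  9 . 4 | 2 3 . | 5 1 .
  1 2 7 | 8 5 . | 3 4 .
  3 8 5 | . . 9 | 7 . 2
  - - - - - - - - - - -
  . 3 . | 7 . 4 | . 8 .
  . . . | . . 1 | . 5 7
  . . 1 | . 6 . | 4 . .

Step 1. [r3c7∈{1,2,6}] row 3 places 6 nowhere but r3c7 ⇒ r3c7=6.
Step 2. [r8c7∈{2}] r8c7 has the single candidate 2. So r8c7=2.
Step 3. [r7c9∈{1,6,9}] in box 9, 6 fits only at r7c9, so r7c9=6.
Step 4. [r7c3∈{2}] only 2 remains possible at r7c3. So r7c3=2.
Step 5. [r8c4∈{3}] r8c4 has the single candidate 3. So r8c4=3.
Step 6. [r2c4∈{1}] r2c4's peers cover all but 1 ⇒ r2c4=1.
Step 7. [r1c6∈{2,3,6,8}] r1c6 is the only open cell in row 1 admitting 3. So r1c6=3.
Step 8. [r7c1∈{5}] only 5 remains possible at r7c1 ⇒ r7c1=5.
Step 9. [r1c9∈{1,8}] across col 9, 1 lands solely at r1c9 ⇒ r1c9=1.
Step 10. [r4c6∈{6,7}] in row 4, 7 fits only at r4c6. So r4c6=7.
Step 11. [r8c1∈{4,8}] r8c1 is the only open cell in col 1 admitting 4. So r8c1=4.
Step 12. [r8c5∈{8,9}] across row 8, 8 lands solely at r8c5 ⇒ r8c5=8.
Step 13. [r2c8∈{2}] r2c8 is down to just 2 ⇒ r2c8=2.
Step 14. [r3c5∈{2,7}] 2 has one home in col 5: r3c5 ⇒ r3c5=2.
Step 15. [r3c1∈{7}] nothing but 7 survives at r3c1 ⇒ r3c1=7.
Step 16. [r8c2∈{6,9}] across row 8, 9 lands solely at r8c2, so r8c2=9.
Step 17. [r6c8∈{6}] r6c8 has the single candidate 6. So r6c8=6.
Step 18. [r9c9∈{3,9}] in row 9, 3 fits only at r9c9, so r9c9=3.
Step 19. [r1c2∈{5}] only 5 remains possible at r1c2 ⇒ r1c2=5.
Step 20. [r9c8∈{9}] r9c8 is down to just 9 ⇒ r9c8=9.
Step 21. [r5c9∈{9}] r5c9 is down to just 9 ⇒ r5c9=9.
Step 22. [r7c5∈{9}] r7c5 has the single candidate 9, so r7c5=9.
Step 23. [r4c2∈{6}] only 6 remains possible at r4c2 ⇒ r4c2=6.
Step 24. [r6c5∈{1}] r6c5 has the single candidate 1 ⇒ r6c5=1.
Step 25. [r7c7∈{1}] r7c7 is down to just 1, so r7c7=1.
Step 26. [r1c1∈{2}] nothing but 2 survives at r1c1, so r1c1=2.
Step 27. [r2c3∈{3}] r2c3 is down to just 3. So r2c3=3.
Step 28. [r2c2∈{4}] only 4 remains possible at r2c2 ⇒ r2c2=4.
Step 29. [r9c1∈{8}] r9c1's peers cover all but 8. So r9c1=8.
Step 30. [r1c4∈{6}] nothing but 6 survives at r1c4, so r1c4=6.
Step 31. [r2c5∈{7}] r2c5's peers cover all but 7. So r2c5=7.
Step 32. [r9c2∈{7}] nothing but 7 survives at r9c2, so r9c2=7.
Step 33. [r4c9∈{8}] r4c9's peers cover all but 8 ⇒ r4c9=8.
Step 34. [r2c6∈{8}] only 8 remains possible at r2c6. So r2c6=8.
Step 35. [r5c6∈{6}] r5c6 is down to just 6. So r5c6=6.
Step 36. [r8c3∈{6}] r8c3's peers cover all but 6 ⇒ r8c3=6.
Step 37. [r9c4∈{5}] nothing but 5 survives at r9c4. So r9c4=5.
Step 38. [r3c2∈{1}] r3c2 is down to just 1. So r3c2=1.
Step 39. [r9c6∈{2}] nothing but 2 survives at r9c6, so r9c6=2.
Step 40. [r1c7∈{8}] r1c7 has the single candidate 8, so r1c7=8.
Step 41. [r6c4∈{4}] r6c4 has the single candidate 4. So r6c4=4.

Answer: 2 5 9 6 4 3 8 7 1 / 6 4 3 1 7 8 9 2 5 / 7 1 8 9 2 5 6 3 4 / 9 6 4 2 3 7 5 1 8 / 1 2 7 8 5 6 3 4 9 / 3 8 5 4 1 9 7 6 2 / 5 3 2 7 9 4 1 8 6 / 4 9 6 3 8 1 2 5 7 / 8 7 1 5 6 2 4 9 3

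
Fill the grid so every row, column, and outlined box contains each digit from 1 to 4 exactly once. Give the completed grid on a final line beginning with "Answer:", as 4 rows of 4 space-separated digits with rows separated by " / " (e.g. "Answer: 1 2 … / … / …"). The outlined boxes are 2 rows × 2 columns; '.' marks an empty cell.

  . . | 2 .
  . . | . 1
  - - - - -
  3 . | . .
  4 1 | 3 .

Step 1. [r2c3∈{4}] nothing but 4 survives at r2c3 ⇒ r2c3=4.
Step 2. [r3c2∈{2}] r3c2 has the single candidate 2. So r3c2=2.
Step 3. [r1c4∈{3}] r1c4's peers cover all but 3, so r1c4=3.
Step 4. [r1c1∈{1}] r1c1 has the single candidate 1, so r1c1=1.
Step 5. [r2c1∈{2}] r2c1 has the single candidate 2 ⇒ r2c1=2.
Step 6. [r3c4∈{4}] nothing but 4 survives at r3c4 ⇒ r3c4=4.
Step 7. [r1c2∈{4}] only 4 remains possible at r1c2. So r1c2=4.
Step 8. [r3c3∈{1}] r3c3 is down to just 1 ⇒ r3c3=1.
Step 9. [r4c4∈{2}] only 2 remains possible at r4c4. So r4c4=2.
Step 10. [r2c2∈{3}] r2c2's peers cover all but 3 ⇒ r2c2=3.

Answer: 1 4 2 3 / 2 3 4 1 / 3 2 1 4 / 4 1 3 2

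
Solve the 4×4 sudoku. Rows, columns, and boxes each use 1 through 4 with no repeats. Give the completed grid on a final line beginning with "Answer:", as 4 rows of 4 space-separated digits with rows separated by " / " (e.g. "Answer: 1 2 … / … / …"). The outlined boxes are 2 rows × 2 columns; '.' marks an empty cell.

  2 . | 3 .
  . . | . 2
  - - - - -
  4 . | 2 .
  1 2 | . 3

Step 1. [r1c4∈{1,4}] r1c4 is the only open cell in col 4 admitting 4 ⇒ r1c4=4.
Step 2. [r2c2∈{1,3,4}] 4 has one home in row 2: r2c2. So r2c2=4.
Step 3. [r1c2∈{1}] r1c2 is down to just 1. So r1c2=1.
Step 4. [r3c4∈{1}] r3c4 is down to just 1, so r3c4=1.
Step 5. [r2c1∈{3}] only 3 remains possible at r2c1. So r2c1=3.
Step 6. [r3c2∈{3}] only 3 remains possible at r3c2 ⇒ r3c2=3.
Step 7. [r2c3∈{1}] only 1 remains possible at r2c3 ⇒ r2c3=1.
Step 8. [r4c3∈{4}] r4c3's peers cover all but 4. So r4c3=4.

Answer: 2 1 3 4 / 3 4 1 2 / 4 3 2 1 / 1 2 4 3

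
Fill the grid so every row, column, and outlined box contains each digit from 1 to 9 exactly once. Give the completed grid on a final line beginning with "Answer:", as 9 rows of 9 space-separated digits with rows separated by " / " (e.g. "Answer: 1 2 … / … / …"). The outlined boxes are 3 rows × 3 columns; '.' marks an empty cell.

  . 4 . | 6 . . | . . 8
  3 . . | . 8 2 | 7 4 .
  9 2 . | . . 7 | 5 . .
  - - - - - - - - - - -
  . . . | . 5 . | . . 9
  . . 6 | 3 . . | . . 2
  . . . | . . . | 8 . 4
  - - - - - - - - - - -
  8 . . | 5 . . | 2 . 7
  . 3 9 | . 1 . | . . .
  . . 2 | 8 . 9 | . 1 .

Step 1. [r6c5∈{2,6,7,9}] in col 5, 2 fits only at r6c5, so r6c5=2.
Step 2. [r5c7∈{1}] nothing but 1 survives at r5c7. So r5c7=1.
Step 3. [r2c2∈{1,5,6}] r2c2 is the only open cell in box 1 admitting 6, so r2c2=6.
Step 4. [r2c3∈{1,5}] r2c3 is the only open cell in row 2 admitting 5, so r2c3=5.
Step 5. [r1c7∈{3,9}] col 7 places 9 nowhere but r1c7 ⇒ r1c7=9.
Step 6. [r1c5∈{3}] only 3 remains possible at r1c5, so r1c5=3.
Step 7. [r5c5∈{4,7,9}] r5c5 is the only open cell in col 5 admitting 9, so r5c5=9.
Step 8. [r9c5∈{4,6,7}] across col 5, 7 lands solely at r9c5. So r9c5=7.
Step 9. [r8c1∈{4,5,6,7}] r8c1 is the only open cell in row 8 admitting 7 ⇒ r8c1=7.
Step 10. [r1c1∈{1}] r1c1's peers cover all but 1 ⇒ r1c1=1.
Step 11. [r6c1∈{5}] nothing but 5 survives at r6c1 ⇒ r6c1=5.
Step 12. [r7c5∈{4,6}] in col 5, 6 fits only at r7c5 ⇒ r7c5=6.
Step 13. [r8c6∈{4}] nothing but 4 survives at r8c6. So r8c6=4.
Step 14. [r4c4∈{1,4,7}] across box 5, 4 lands solely at r4c4, so r4c4=4.
Step 15. [r8c7∈{6}] r8c7 has the single candidate 6 ⇒ r8c7=6.
Step 16. [r6c4∈{1,7}] r6c4 is the only open cell in col 4 admitting 7. So r6c4=7.
Step 17. [r4c7∈{3}] r4c7 is down to just 3, so r4c7=3.
Step 18. [r6c8∈{6}] nothing but 6 survives at r6c8 ⇒ r6c8=6.
Step 19. [r7c2∈{1}] r7c2 is down to just 1, so r7c2=1.
Step 20. [r9c9∈{3,5}] row 9 places 3 nowhere but r9c9 ⇒ r9c9=3.
Step 21. [r4c8∈{7}] r4c8 is down to just 7 ⇒ r4c8=7.
Step 22. [r4c2∈{8}] r4c2 has the single candidate 8. So r4c2=8.
Step 23. [r6c6∈{1}] r6c6 has the single candidate 1 ⇒ r6c6=1.
Step 24. [r2c9∈{1}] r2c9's peers cover all but 1. So r2c9=1.
Step 25. [r9c1∈{4,6}] 6 has one home in row 9: r9c1. So r9c1=6.
Step 26. [r8c9∈{5}] only 5 remains possible at r8c9, so r8c9=5.
Step 27. [r6c2∈{9}] r6c2 is down to just 9 ⇒ r6c2=9.
Step 28. [r1c3∈{7}] r1c3 is down to just 7. So r1c3=7.
Step 29. [r7c3∈{4}] r7c3's peers cover all but 4 ⇒ r7c3=4.
Step 30. [r5c6∈{8}] r5c6 has the single candidate 8. So r5c6=8.
Step 31. [r3c8∈{3}] only 3 remains possible at r3c8 ⇒ r3c8=3.
Step 32. [r4c6∈{6}] only 6 remains possible at r4c6 ⇒ r4c6=6.
Step 33. [r9c2∈{5}] nothing but 5 survives at r9c2, so r9c2=5.
Step 34. [r5c8∈{5}] r5c8 is down to just 5 ⇒ r5c8=5.
Step 35. [r4c3∈{1}] r4c3 is down to just 1 ⇒ r4c3=1.
Step 36. [r9c7∈{4}] r9c7 is down to just 4, so r9c7=4.
Step 37. [r4c1∈{2}] nothing but 2 survives at r4c1 ⇒ r4c1=2.
Step 38. [r3c4∈{1}] only 1 remains possible at r3c4 ⇒ r3c4=1.
Step 39. [r3c9∈{6}] r3c9's peers cover all but 6 ⇒ r3c9=6.
Step 40. [r6c3∈{3}] only 3 remains possible at r6c3, so r6c3=3.
Step 41. [r7c6∈{3}] nothing but 3 survives at r7c6, so r7c6=3.
Step 42. [r7c8∈{9}] nothing but 9 survives at r7c8. So r7c8=9.
Step 43. [r1c8∈{2}] r1c8 has the single candidate 2 ⇒ r1c8=2.
Step 44. [r1c6∈{5}] r1c6 is down to just 5. So r1c6=5.
Step 45. [r3c3∈{8}] nothing but 8 survives at r3c3, so r3c3=8.
Step 46. [r5c2∈{7}] only 7 remains possible at r5c2 ⇒ r5c2=7.
Step 47. [r2c4∈{9}] nothing but 9 survives at r2c4, so r2c4=9.
Step 48. [r8c8∈{8}] only 8 remains possible at r8c8 ⇒ r8c8=8.
Step 49. [r5c1∈{4}] r5c1 has the single candidate 4. So r5c1=4.
Step 50. [r8c4∈{2}] only 2 remains possible at r8c4. So r8c4=2.
Step 51. [r3c5∈{4}] r3c5 has the single candidate 4. So r3c5=4.

Answer: 1 4 7 6 3 5 9 2 8 / 3 6 5 9 8 2 7 4 1 / 9 2 8 1 4 7 5 3 6 / 2 8 1 4 5 6 3 7 9 / 4 7 6 3 9 8 1 5 2 / 5 9 3 7 2 1 8 6 4 / 8 1 4 5 6 3 2 9 7 / 7 3 9 2 1 4 6 8 5 / 6 5 2 8 7 9 4 1 3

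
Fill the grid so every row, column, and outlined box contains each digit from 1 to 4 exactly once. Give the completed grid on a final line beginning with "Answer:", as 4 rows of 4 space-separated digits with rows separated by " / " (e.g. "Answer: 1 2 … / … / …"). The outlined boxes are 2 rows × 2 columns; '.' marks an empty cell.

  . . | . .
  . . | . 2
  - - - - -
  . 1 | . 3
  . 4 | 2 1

Step 1. [r2c2∈{3}] nothing but 3 survives at r2c2, so r2c2=3.
Step 2. [r1c4∈{4}] only 4 remains possible at r1c4, so r1c4=4.
Step 3. [r2c3∈{1}] r2c3 has the single candidate 1 ⇒ r2c3=1.
Step 4. [r1c1∈{1,2}] 1 has one home in row 1: r1c1, so r1c1=1.
Step 5. [r3c3∈{4}] nothing but 4 survives at r3c3, so r3c3=4.
Step 6. [r3c1∈{2}] r3c1's peers cover all but 2. So r3c1=2.
Step 7. [r1c3∈{3}] r1c3 is down to just 3. So r1c3=3.
Step 8. [r1c2∈{2}] only 2 remains possible at r1c2, so r1c2=2.
Step 9. [r4c1∈{3}] r4c1's peers cover all but 3, so r4c1=3.
Step 10. [r2c1∈{4}] r2c1 has the single candidate 4 ⇒ r2c1=4.

Answer: 1 2 3 4 / 4 3 1 2 / 2 1 4 3 / 3 4 2 1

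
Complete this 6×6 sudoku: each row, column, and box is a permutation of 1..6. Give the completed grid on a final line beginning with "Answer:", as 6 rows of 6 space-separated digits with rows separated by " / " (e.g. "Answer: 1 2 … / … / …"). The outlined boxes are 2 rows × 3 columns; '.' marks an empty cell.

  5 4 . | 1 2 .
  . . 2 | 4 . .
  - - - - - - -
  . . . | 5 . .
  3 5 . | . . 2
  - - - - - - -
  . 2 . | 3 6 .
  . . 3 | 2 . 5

Step 1. [r1c3∈{6}] nothing but 6 survives at r1c3. So r1c3=6.
Step 2. [r2c1∈{1}] nothing but 1 survives at r2c1. So r2c1=1.
Step 3. [r5c1∈{4}] r5c1's peers cover all but 4, so r5c1=4.
Step 4. [r3c6∈{1,3,4,6}] in col 6, 4 fits only at r3c6 ⇒ r3c6=4.
Step 5. [r3c3∈{1}] r3c3 has the single candidate 1 ⇒ r3c3=1.
Step 6. [r2c2∈{3}] only 3 remains possible at r2c2 ⇒ r2c2=3.
Step 7. [r6c2∈{1,6}] in col 2, 1 fits only at r6c2, so r6c2=1.
Step 8. [r6c1∈{6}] r6c1 is down to just 6. So r6c1=6.
Step 9. [r2c5∈{5}] r2c5's peers cover all but 5, so r2c5=5.
Step 10. [r5c3∈{5}] r5c3 has the single candidate 5. So r5c3=5.
Step 11. [r2c6∈{6}] nothing but 6 survives at r2c6. So r2c6=6.
Step 12. [r4c3∈{4}] r4c3's peers cover all but 4, so r4c3=4.
Step 13. [r1c6∈{3}] r1c6's peers cover all but 3. So r1c6=3.
Step 14. [r3c1∈{2}] nothing but 2 survives at r3c1, so r3c1=2.
Step 15. [r6c5∈{4}] only 4 remains possible at r6c5, so r6c5=4.
Step 16. [r5c6∈{1}] nothing but 1 survives at r5c6 ⇒ r5c6=1.
Step 17. [r3c2∈{6}] r3c2 has the single candidate 6. So r3c2=6.
Step 18. [r3c5∈{3}] r3c5 has the single candidate 3. So r3c5=3.
Step 19. [r4c5∈{1}] r4c5's peers cover all but 1, so r4c5=1.
Step 20. [r4c4∈{6}] nothing but 6 survives at r4c4. So r4c4=6.

Answer: 5 4 6 1 2 3 / 1 3 2 4 5 6 / 2 6 1 5 3 4 / 3 5 4 6 1 2 / 4 2 5 3 6 1 / 6 1 3 2 4 5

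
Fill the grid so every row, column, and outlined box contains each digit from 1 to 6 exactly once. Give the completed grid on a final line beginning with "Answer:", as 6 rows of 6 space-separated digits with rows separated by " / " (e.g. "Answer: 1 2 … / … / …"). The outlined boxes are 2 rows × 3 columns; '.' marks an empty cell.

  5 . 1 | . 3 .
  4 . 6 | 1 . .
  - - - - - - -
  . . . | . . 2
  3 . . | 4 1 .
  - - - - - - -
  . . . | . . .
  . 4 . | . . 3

Step 1. [r6c1∈{1,2,6}] r6c1 is the only open cell in row 6 admitting 1, so r6c1=1.
Step 2. [r5c1∈{2,6}] 2 has one home in col 1: r5c1. So r5c1=2.
Step 3. [r5c2∈{3,5,6}] across box 5, 6 lands solely at r5c2, so r5c2=6.
Step 4. [r5c4∈{5}] r5c4 has the single candidate 5, so r5c4=5.
Step 5. [r4c6∈{5,6}] r4c6 is the only open cell in row 4 admitting 6, so r4c6=6.
Step 6. [r3c5∈{5}] nothing but 5 survives at r3c5 ⇒ r3c5=5.
Step 7. [r2c5∈{2}] nothing but 2 survives at r2c5 ⇒ r2c5=2.
Step 8. [r4c3∈{2,5}] 2 has one home in col 3: r4c3. So r4c3=2.
Step 9. [r5c6∈{1,4}] row 5 places 1 nowhere but r5c6, so r5c6=1.
Step 10. [r6c4∈{2,6}] row 6 places 2 nowhere but r6c4 ⇒ r6c4=2.
Step 11. [r3c2∈{1}] only 1 remains possible at r3c2. So r3c2=1.
Step 12. [r6c3∈{5}] r6c3's peers cover all but 5. So r6c3=5.
Step 13. [r6c5∈{6}] r6c5 is down to just 6 ⇒ r6c5=6.
Step 14. [r2c6∈{5}] r2c6 has the single candidate 5. So r2c6=5.
Step 15. [r1c2∈{2}] only 2 remains possible at r1c2 ⇒ r1c2=2.
Step 16. [r1c4∈{6}] r1c4 is down to just 6, so r1c4=6.
Step 17. [r3c1∈{6}] nothing but 6 survives at r3c1 ⇒ r3c1=6.
Step 18. [r5c3∈{3}] nothing but 3 survives at r5c3 ⇒ r5c3=3.
Step 19. [r3c4∈{3}] nothing but 3 survives at r3c4. So r3c4=3.
Step 20. [r2c2∈{3}] r2c2 has the single candidate 3, so r2c2=3.
Step 21. [r3c3∈{4}] nothing but 4 survives at r3c3. So r3c3=4.
Step 22. [r1c6∈{4}] nothing but 4 survives at r1c6. So r1c6=4.
Step 23. [r4c2∈{5}] r4c2's peers cover all but 5. So r4c2=5.
Step 24. [r5c5∈{4}] r5c5's peers cover all but 4 ⇒ r5c5=4.

Answer: 5 2 1 6 3 4 / 4 3 6 1 2 5 / 6 1 4 3 5 2 / 3 5 2 4 1 6 / 2 6 3 5 4 1 / 1 4 5 2 6 3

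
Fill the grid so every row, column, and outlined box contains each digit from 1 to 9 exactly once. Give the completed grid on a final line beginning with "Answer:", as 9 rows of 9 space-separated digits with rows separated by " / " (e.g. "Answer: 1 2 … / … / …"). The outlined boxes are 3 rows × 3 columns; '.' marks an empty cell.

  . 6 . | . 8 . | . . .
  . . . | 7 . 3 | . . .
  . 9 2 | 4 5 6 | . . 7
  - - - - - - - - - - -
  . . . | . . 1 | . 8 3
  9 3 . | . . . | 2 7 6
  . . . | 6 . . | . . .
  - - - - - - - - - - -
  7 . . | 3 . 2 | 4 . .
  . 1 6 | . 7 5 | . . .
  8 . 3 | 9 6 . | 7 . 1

Step 1. [r5c3∈{1,4,5,8}] in row 5, 1 fits only at r5c3. So r5c3=1.
Step 2. [r7c2∈{5}] r7c2 is down to just 5 ⇒ r7c2=5.
Step 3. [r8c1∈{2,4}] row 8 places 4 nowhere but r8c1 ⇒ r8c1=4.
Step 4. [r1c6∈{9}] nothing but 9 survives at r1c6. So r1c6=9.
Step 5. [r1c4∈{1,2}] r1c4 is the only open cell in col 4 admitting 1, so r1c4=1.
Step 6. [r3c7∈{1,3,8}] row 3 places 8 nowhere but r3c7, so r3c7=8.
Step 7. [r4c4∈{2,5}] across col 4, 2 lands solely at r4c4. So r4c4=2.
Step 8. [r2c7∈{1,5,6,9}] r2c7 is the only open cell in col 7 admitting 6. So r2c7=6.
Step 9. [r5c5∈{4}] only 4 remains possible at r5c5 ⇒ r5c5=4.
Step 10. [r9c8∈{2,5}] in row 9, 5 fits only at r9c8, so r9c8=5.
Step 11. [r1c3∈{4,5,7}] row 1 places 7 nowhere but r1c3, so r1c3=7.
Step 12. [r6c7∈{1,5,9}] in col 7, 1 fits only at r6c7, so r6c7=1.
Step 13. [r7c3∈{9}] r7c3 has the single candidate 9. So r7c3=9.
Step 14. [r2c5∈{2}] r2c5 is down to just 2, so r2c5=2.
Step 15. [r8c4∈{8}] r8c4 is down to just 8, so r8c4=8.
Step 16. [r6c1∈{2,5}] in col 1, 2 fits only at r6c1, so r6c1=2.
Step 17. [r6c6∈{7,8}] col 6 places 7 nowhere but r6c6 ⇒ r6c6=7.
Step 18. [r4c5∈{9}] only 9 remains possible at r4c5, so r4c5=9.
Step 19. [r4c7∈{5}] r4c7's peers cover all but 5 ⇒ r4c7=5.
Step 20. [r1c7∈{3}] r1c7 has the single candidate 3, so r1c7=3.
Step 21. [r4c3∈{4}] r4c3 is down to just 4, so r4c3=4.
Step 22. [r2c2∈{4,8}] in col 2, 4 fits only at r2c2 ⇒ r2c2=4.
Step 23. [r1c1∈{5}] r1c1 has the single candidate 5 ⇒ r1c1=5.
Step 24. [r8c8∈{2,3,9}] 3 has one home in row 8: r8c8. So r8c8=3.
Step 25. [r3c8∈{1}] only 1 remains possible at r3c8. So r3c8=1.
Step 26. [r1c8∈{2,4}] col 8 places 2 nowhere but r1c8, so r1c8=2.
Step 27. [r2c8∈{9}] r2c8's peers cover all but 9 ⇒ r2c8=9.
Step 28. [r6c9∈{4,9}] r6c9 is the only open cell in row 6 admitting 9 ⇒ r6c9=9.
Step 29. [r2c3∈{8}] only 8 remains possible at r2c3. So r2c3=8.
Step 30. [r6c8∈{4}] r6c8 has the single candidate 4. So r6c8=4.
Step 31. [r5c6∈{8}] r5c6 has the single candidate 8 ⇒ r5c6=8.
Step 32. [r6c2∈{8}] nothing but 8 survives at r6c2 ⇒ r6c2=8.
Step 33. [r8c7∈{9}] r8c7's peers cover all but 9, so r8c7=9.
Step 34. [r2c1∈{1}] only 1 remains possible at r2c1, so r2c1=1.
Step 35. [r6c3∈{5}] r6c3's peers cover all but 5. So r6c3=5.
Step 36. [r7c5∈{1}] r7c5's peers cover all but 1, so r7c5=1.
Step 37. [r7c8∈{6}] nothing but 6 survives at r7c8, so r7c8=6.
Step 38. [r3c1∈{3}] only 3 remains possible at r3c1, so r3c1=3.
Step 39. [r4c1∈{6}] r4c1 is down to just 6, so r4c1=6.
Step 40. [r6c5∈{3}] r6c5 is down to just 3 ⇒ r6c5=3.
Step 41. [r4c2∈{7}] only 7 remains possible at r4c2. So r4c2=7.
Step 42. [r7c9∈{8}] r7c9 has the single candidate 8. So r7c9=8.
Step 43. [r8c9∈{2}] nothing but 2 survives at r8c9. So r8c9=2.
Step 44. [r9c2∈{2}] r9c2 is down to just 2 ⇒ r9c2=2.
Step 45. [r1c9∈{4}] r1c9's peers cover all but 4 ⇒ r1c9=4.
Step 46. [r5c4∈{5}] nothing but 5 survives at r5c4 ⇒ r5c4=5.
Step 47. [r9c6∈{4}] r9c6 has the single candidate 4 ⇒ r9c6=4.
Step 48. [r2c9∈{5}] r2c9 has the single candidate 5. So r2c9=5.

Answer: 5 6 7 1 8 9 3 2 4 / 1 4 8 7 2 3 6 9 5 / 3 9 2 4 5 6 8 1 7 / 6 7 4 2 9 1 5 8 3 / 9 3 1 5 4 8 2 7 6 / 2 8 5 6 3 7 1 4 9 / 7 5 9 3 1 2 4 6 8 / 4 1 6 8 7 5 9 3 2 / 8 2 3 9 6 4 7 5 1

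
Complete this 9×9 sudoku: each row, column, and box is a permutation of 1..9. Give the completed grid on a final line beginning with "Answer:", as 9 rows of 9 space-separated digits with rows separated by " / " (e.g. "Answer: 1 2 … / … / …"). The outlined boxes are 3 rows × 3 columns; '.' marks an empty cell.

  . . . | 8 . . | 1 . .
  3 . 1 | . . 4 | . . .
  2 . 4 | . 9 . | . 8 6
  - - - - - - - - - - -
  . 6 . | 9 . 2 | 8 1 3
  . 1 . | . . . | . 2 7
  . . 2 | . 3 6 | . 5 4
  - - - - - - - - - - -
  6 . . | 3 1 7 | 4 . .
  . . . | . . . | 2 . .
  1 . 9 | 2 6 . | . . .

Step 1. [r2c2∈{5,7,8,9}] r2c2 is the only open cell in row 2 admitting 8, so r2c2=8.
Step 2. [r9c2∈{3,4,5,7}] across row 9, 4 lands solely at r9c2, so r9c2=4.
Step 3. [r7c8∈{9}] r7c8 has the single candidate 9, so r7c8=9.
Step 4. [r2c8∈{7}] r2c8's peers cover all but 7, so r2c8=7.
Step 5. [r6c1∈{7,8,9}] r6c1 is the only open cell in row 6 admitting 8, so r6c1=8.
Step 6. [r8c2∈{3,5,7}] col 2 places 3 nowhere but r8c2. So r8c2=3.
Step 7. [r3c6∈{1,3,5}] in col 6, 1 fits only at r3c6. So r3c6=1.
Step 8. [r3c7∈{3,5}] in row 3, 3 fits only at r3c7. So r3c7=3.
Step 9. [r6c7∈{9}] nothing but 9 survives at r6c7 ⇒ r6c7=9.
Step 10. [r6c2∈{7}] r6c2 is down to just 7 ⇒ r6c2=7.
Step 11. [r4c3∈{5}] nothing but 5 survives at r4c3. So r4c3=5.
Step 12. [r2c7∈{5}] only 5 remains possible at r2c7 ⇒ r2c7=5.
Step 13. [r3c2∈{5}] r3c2 is down to just 5, so r3c2=5.
Step 14. [r8c1∈{5,7}] r8c1 is the only open cell in col 1 admitting 5 ⇒ r8c1=5.
Step 15. [r9c6∈{5,8}] 5 has one home in box 8: r9c6, so r9c6=5.
Step 16. [r1c1∈{7,9}] across col 1, 7 lands solely at r1c1 ⇒ r1c1=7.
Step 17. [r1c5∈{2,5}] in row 1, 5 fits only at r1c5, so r1c5=5.
Step 18. [r1c9∈{2,9}] across row 1, 2 lands solely at r1c9, so r1c9=2.
Step 19. [r5c6∈{8}] nothing but 8 survives at r5c6. So r5c6=8.
Step 20. [r5c5∈{4}] nothing but 4 survives at r5c5, so r5c5=4.
Step 21. [r7c3∈{8}] only 8 remains possible at r7c3 ⇒ r7c3=8.
Step 22. [r8c9∈{1,8}] row 8 places 1 nowhere but r8c9. So r8c9=1.
Step 23. [r7c9∈{5}] only 5 remains possible at r7c9 ⇒ r7c9=5.
Step 24. [r4c5∈{7}] only 7 remains possible at r4c5, so r4c5=7.
Step 25. [r4c1∈{4}] only 4 remains possible at r4c1 ⇒ r4c1=4.
Step 26. [r5c3∈{3}] r5c3's peers cover all but 3, so r5c3=3.
Step 27. [r9c9∈{8}] r9c9 is down to just 8 ⇒ r9c9=8.
Step 28. [r8c4∈{4}] only 4 remains possible at r8c4 ⇒ r8c4=4.
Step 29. [r9c7∈{7}] only 7 remains possible at r9c7 ⇒ r9c7=7.
Step 30. [r3c4∈{7}] r3c4 has the single candidate 7. So r3c4=7.
Step 31. [r5c4∈{5}] r5c4's peers cover all but 5 ⇒ r5c4=5.
Step 32. [r1c6∈{3}] r1c6 has the single candidate 3. So r1c6=3.
Step 33. [r5c1∈{9}] nothing but 9 survives at r5c1 ⇒ r5c1=9.
Step 34. [r2c4∈{6}] only 6 remains possible at r2c4 ⇒ r2c4=6.
Step 35. [r1c2∈{9}] r1c2's peers cover all but 9. So r1c2=9.
Step 36. [r2c9∈{9}] only 9 remains possible at r2c9, so r2c9=9.
Step 37. [r5c7∈{6}] r5c7 is down to just 6, so r5c7=6.
Step 38. [r8c6∈{9}] r8c6 is down to just 9 ⇒ r8c6=9.
Step 39. [r1c8∈{4}] r1c8's peers cover all but 4. So r1c8=4.
Step 40. [r1c3∈{6}] r1c3 is down to just 6 ⇒ r1c3=6.
Step 41. [r8c3∈{7}] nothing but 7 survives at r8c3 ⇒ r8c3=7.
Step 42. [r2c5∈{2}] r2c5 is down to just 2, so r2c5=2.
Step 43. [r7c2∈{2}] only 2 remains possible at r7c2 ⇒ r7c2=2.
Step 44. [r8c5∈{8}] nothing but 8 survives at r8c5. So r8c5=8.
Step 45. [r9c8∈{3}] r9c8 is down to just 3 ⇒ r9c8=3.
Step 46. [r8c8∈{6}] r8c8 is down to just 6 ⇒ r8c8=6.
Step 47. [r6c4∈{1}] r6c4 has the single candidate 1, so r6c4=1.

Answer: 7 9 6 8 5 3 1 4 2 / 3 8 1 6 2 4 5 7 9 / 2 5 4 7 9 1 3 8 6 / 4 6 5 9 7 2 8 1 3 / 9 1 3 5 4 8 6 2 7 / 8 7 2 1 3 6 9 5 4 / 6 2 8 3 1 7 4 9 5 / 5 3 7 4 8 9 2 6 1 / 1 4 9 2 6 5 7 3 8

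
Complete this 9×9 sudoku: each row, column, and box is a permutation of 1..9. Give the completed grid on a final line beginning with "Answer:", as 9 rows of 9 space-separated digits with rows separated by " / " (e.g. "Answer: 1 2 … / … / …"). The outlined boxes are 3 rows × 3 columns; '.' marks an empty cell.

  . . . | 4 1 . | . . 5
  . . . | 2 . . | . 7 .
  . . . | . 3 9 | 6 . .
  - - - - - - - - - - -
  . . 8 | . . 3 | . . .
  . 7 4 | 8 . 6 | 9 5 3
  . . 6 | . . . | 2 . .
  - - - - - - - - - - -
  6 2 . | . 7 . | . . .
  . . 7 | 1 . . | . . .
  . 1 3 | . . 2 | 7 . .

Step 1. [r6c6∈{1,4,5,7}] in col 6, 1 fits only at r6c6 ⇒ r6c6=1.
Step 2. [r9c4∈{5,6,9}] in col 4, 6 fits only at r9c4, so r9c4=6.
Step 3. [r7c4∈{3,5,9}] in col 4, 3 fits only at r7c4, so r7c4=3.
Step 4. [r5c1∈{1,2}] in row 5, 1 fits only at r5c1. So r5c1=1.
Step 5. [r4c1∈{2,5,9}] across box 4, 2 lands solely at r4c1 ⇒ r4c1=2.
Step 6. [r1c2∈{3,6,8,9}] r1c2 is the only open cell in row 1 admitting 6 ⇒ r1c2=6.
Step 7. [r1c6∈{7,8}] in col 6, 7 fits only at r1c6. So r1c6=7.
Step 8. [r3c4∈{5}] r3c4's peers cover all but 5 ⇒ r3c4=5.
Step 9. [r2c6∈{8}] r2c6 is down to just 8. So r2c6=8.
Step 10. [r3c1∈{4,7,8}] in row 3, 7 fits only at r3c1. So r3c1=7.
Step 11. [r9c5∈{4,5,8,9}] the pair r7c6,r8c6 in box 8 locks {4,5} between them, so r9c5≠5.
Step 12. [r9c1∈{4,5,8,9}] in row 9, 5 fits only at r9c1. So r9c1=5.
Step 13. [r7c3∈{9}] only 9 remains possible at r7c3, so r7c3=9.
Step 14. [r2c3∈{1,5}] in col 3, 5 fits only at r2c3 ⇒ r2c3=5.
Step 15. [r3c3∈{1,2}] col 3 places 1 nowhere but r3c3, so r3c3=1.
Step 16. [r8c7∈{3,4,5,8}] row 8 has a naked pair {4,8} at r8c1 and r8c2, so r8c7≠4.
Step 17. [r2c2∈{3,4,9}] the pair r3c2,r8c2 in col 2 locks {4,8} between them, so r2c2≠4.
Step 18. [r4c5∈{4,5,9}] r4c4 and r6c4 in box 5 both hold exactly {7,9}; those values are spoken for. So r4c5≠9.
Step 19. [r8c5∈{4,5,8,9}] box 8 has a naked pair {4,5} at r7c6 and r8c6 ⇒ r8c5≠5.
Step 20. [r8c7∈{3,5,8}] the pair r8c1,r8c2 in row 8 locks {4,8} between them ⇒ r8c7≠8.
Step 21. [r9c9∈{4,8,9}] 8 in row 7 is pinned to box 9. So r9c9≠8.
Step 22. [r8c8∈{2,3,4,6,8,9}] the pair r8c1,r8c2 in row 8 locks {4,8} between them, so r8c8≠4.
Step 23. [r1c8∈{2,3,8,9}] the only places for 2 in row 3 are inside box 3, so r1c8≠2.
Step 24. [r8c9∈{2,4,6,8,9}] row 8 has a naked pair {4,8} at r8c1 and r8c2 ⇒ r8c9≠8.
Step 25. [r8c9∈{2,4,6,9}] row 8 has a naked pair {4,8} at r8c1 and r8c2 ⇒ r8c9≠4.
Step 26. [r8c5∈{4,8,9}] r8c1 and r8c2 in row 8 both hold exactly {4,8}; those values are spoken for. So r8c5≠8.
Step 27. [r9c5∈{4,8,9}] 8 has one home in col 5: r9c5, so r9c5=8.
Step 28. [r8c5∈{4,9}] 9 has one home in box 8: r8c5 ⇒ r8c5=9.
Step 29. [r8c7∈{3,5}] the triple r8c1,r8c2,r8c6 in row 8 confines {4,5,8} to those cells. So r8c7≠5.
Step 30. [r7c7∈{1,4,5,8}] in col 7, 5 fits only at r7c7 ⇒ r7c7=5.
Step 31. [r1c7∈{3,8}] across col 7, 8 lands solely at r1c7 ⇒ r1c7=8.
Step 32. [r7c6∈{4}] r7c6 is down to just 4 ⇒ r7c6=4.
Step 33. [r8c1∈{4,8}] 8 has one home in col 1: r8c1 ⇒ r8c1=8.
Step 34. [r2c1∈{3,4,9}] r2c1 is the only open cell in col 1 admitting 4 ⇒ r2c1=4.
Step 35. [r4c7∈{1,4}] r4c7 is the only open cell in col 7 admitting 4. So r4c7=4.
Step 36. [r8c7∈{3}] r8c7 is down to just 3, so r8c7=3.
Step 37. [r2c2∈{3,9}] in row 2, 3 fits only at r2c2 ⇒ r2c2=3.
Step 38. [r2c9∈{1,9}] r2c9 is the only open cell in row 2 admitting 9. So r2c9=9.
Step 39. [r9c9∈{4}] only 4 remains possible at r9c9, so r9c9=4.
Step 40. [r4c5∈{5}] only 5 remains possible at r4c5. So r4c5=5.
Step 41. [r4c2∈{9}] r4c2 is down to just 9, so r4c2=9.
Step 42. [r4c4∈{7}] r4c4's peers cover all but 7 ⇒ r4c4=7.
Step 43. [r3c9∈{2}] only 2 remains possible at r3c9, so r3c9=2.
Step 44. [r6c8∈{8}] r6c8 has the single candidate 8 ⇒ r6c8=8.
Step 45. [r7c8∈{1}] only 1 remains possible at r7c8, so r7c8=1.
Step 46. [r4c8∈{6}] r4c8 has the single candidate 6, so r4c8=6.
Step 47. [r5c5∈{2}] nothing but 2 survives at r5c5 ⇒ r5c5=2.
Step 48. [r1c1∈{9}] r1c1 has the single candidate 9 ⇒ r1c1=9.
Step 49. [r2c5∈{6}] nothing but 6 survives at r2c5, so r2c5=6.
Step 50. [r8c6∈{5}] nothing but 5 survives at r8c6 ⇒ r8c6=5.
Step 51. [r2c7∈{1}] r2c7's peers cover all but 1, so r2c7=1.
Step 52. [r8c9∈{6}] r8c9's peers cover all but 6, so r8c9=6.
Step 53. [r6c1∈{3}] nothing but 3 survives at r6c1, so r6c1=3.
Step 54. [r6c4∈{9}] nothing but 9 survives at r6c4. So r6c4=9.
Step 55. [r1c3∈{2}] nothing but 2 survives at r1c3 ⇒ r1c3=2.
Step 56. [r7c9∈{8}] nothing but 8 survives at r7c9. So r7c9=8.
Step 57. [r8c8∈{2}] only 2 remains possible at r8c8. So r8c8=2.
Step 58. [r3c8∈{4}] r3c8 has the single candidate 4. So r3c8=4.
Step 59. [r4c9∈{1}] r4c9 has the single candidate 1, so r4c9=1.
Step 60. [r1c8∈{3}] nothing but 3 survives at r1c8. So r1c8=3.
Step 61. [r6c5∈{4}] r6c5 is down to just 4. So r6c5=4.
Step 62. [r9c8∈{9}] only 9 remains possible at r9c8, so r9c8=9.
Step 63. [r8c2∈{4}] r8c2 has the single candidate 4, so r8c2=4.
Step 64. [r6c2∈{5}] nothing but 5 survives at r6c2, so r6c2=5.
Step 65. [r6c9∈{7}] only 7 remains possible at r6c9, so r6c9=7.
Step 66. [r3c2∈{8}] r3c2's peers cover all but 8. So r3c2=8.

Answer: 9 6 2 4 1 7 8 3 5 / 4 3 5 2 6 8 1 7 9 / 7 8 1 5 3 9 6 4 2 / 2 9 8 7 5 3 4 6 1 / 1 7 4 8 2 6 9 5 3 / 3 5 6 9 4 1 2 8 7 / 6 2 9 3 7 4 5 1 8 / 8 4 7 1 9 5 3 2 6 / 5 1 3 6 8 2 7 9 4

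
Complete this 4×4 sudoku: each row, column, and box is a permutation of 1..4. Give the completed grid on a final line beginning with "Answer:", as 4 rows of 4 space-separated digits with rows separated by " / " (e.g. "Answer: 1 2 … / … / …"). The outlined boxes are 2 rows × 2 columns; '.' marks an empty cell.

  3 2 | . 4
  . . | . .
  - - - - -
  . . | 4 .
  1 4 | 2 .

Step 1. [r2c4∈{1,2,3}] across row 2, 2 lands solely at r2c4. So r2c4=2.
Step 2. [r4c4∈{3}] r4c4's peers cover all but 3. So r4c4=3.
Step 3. [r2c3∈{1,3}] in row 2, 3 fits only at r2c3 ⇒ r2c3=3.
Step 4. [r2c2∈{1}] r2c2's peers cover all but 1, so r2c2=1.
Step 5. [r1c3∈{1}] r1c3 is down to just 1, so r1c3=1.
Step 6. [r2c1∈{4}] nothing but 4 survives at r2c1, so r2c1=4.
Step 7. [r3c4∈{1}] r3c4's peers cover all but 1, so r3c4=1.
Step 8. [r3c2∈{3}] r3c2 is down to just 3. So r3c2=3.
Step 9. [r3c1∈{2}] r3c1 is down to just 2 ⇒ r3c1=2.

Answer: 3 2 1 4 / 4 1 3 2 / 2 3 4 1 / 1 4 2 3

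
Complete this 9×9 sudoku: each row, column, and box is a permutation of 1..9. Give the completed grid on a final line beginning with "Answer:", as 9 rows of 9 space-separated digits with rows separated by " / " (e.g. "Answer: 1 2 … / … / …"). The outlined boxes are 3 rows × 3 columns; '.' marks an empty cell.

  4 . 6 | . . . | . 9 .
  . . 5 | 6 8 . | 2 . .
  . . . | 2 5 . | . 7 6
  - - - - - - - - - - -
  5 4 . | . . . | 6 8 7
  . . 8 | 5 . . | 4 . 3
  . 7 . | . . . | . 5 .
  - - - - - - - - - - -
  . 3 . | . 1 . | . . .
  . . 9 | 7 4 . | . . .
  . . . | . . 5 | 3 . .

Step 1. [r8c6∈{2,3,6,8}] in row 8, 3 fits only at r8c6 ⇒ r8c6=3.
Step 2. [r2c1∈{1,3,7,9}] box 1 places 7 nowhere but r2c1 ⇒ r2c1=7.
Step 3. [r8c2∈{1,2,5,6,8}] r8c2 is the only open cell in col 2 admitting 5 ⇒ r8c2=5.
Step 4. [r6c4∈{1,3,4,8,9}] r6c4 is the only open cell in col 4 admitting 4 ⇒ r6c4=4.
Step 5. [r6c6∈{1,2,6,8,9}] 8 has one home in row 6: r6c6. So r6c6=8.
Step 6. [r9c3∈{1,2,4,7}] r9c3 is the only open cell in row 9 admitting 7. So r9c3=7.
Step 7. [r1c2∈{1,2,8}] 2 has one home in row 1: r1c2. So r1c2=2.
Step 8. [r3c6∈{1,4,9}] across row 3, 4 lands solely at r3c6 ⇒ r3c6=4.
Step 9. [r2c6∈{1,9}] across box 2, 9 lands solely at r2c6 ⇒ r2c6=9.
Step 10. [r2c2∈{1}] r2c2 has the single candidate 1. So r2c2=1.
Step 11. [r3c7∈{1,8}] 1 has one home in row 3: r3c7 ⇒ r3c7=1.
Step 12. [r8c7∈{8}] r8c7 has the single candidate 8 ⇒ r8c7=8.
Step 13. [r6c7∈{9}] nothing but 9 survives at r6c7 ⇒ r6c7=9.
Step 14. [r2c9∈{4}] r2c9 is down to just 4. So r2c9=4.
Step 15. [r9c8∈{1,2,4,6}] 4 has one home in row 9: r9c8. So r9c8=4.
Step 16. [r3c3∈{3}] r3c3's peers cover all but 3, so r3c3=3.
Step 17. [r6c1∈{1,2,3,6}] 3 has one home in col 1: r6c1 ⇒ r6c1=3.
Step 18. [r6c5∈{2,6}] in row 6, 6 fits only at r6c5, so r6c5=6.
Step 19. [r7c6∈{2,6}] in col 6, 6 fits only at r7c6 ⇒ r7c6=6.
Step 20. [r7c8∈{2}] r7c8 is down to just 2, so r7c8=2.
Step 21. [r8c9∈{1}] r8c9 is down to just 1 ⇒ r8c9=1.
Step 22. [r9c5∈{2,9}] box 8 places 2 nowhere but r9c5 ⇒ r9c5=2.
Step 23. [r7c1∈{8}] r7c1 has the single candidate 8 ⇒ r7c1=8.
Step 24. [r6c3∈{1,2}] row 6 places 1 nowhere but r6c3 ⇒ r6c3=1.
Step 25. [r9c2∈{6}] only 6 remains possible at r9c2 ⇒ r9c2=6.
Step 26. [r7c4∈{9}] r7c4's peers cover all but 9 ⇒ r7c4=9.
Step 27. [r5c2∈{9}] r5c2 has the single candidate 9, so r5c2=9.
Step 28. [r4c3∈{2}] only 2 remains possible at r4c3. So r4c3=2.
Step 29. [r4c6∈{1}] r4c6 is down to just 1 ⇒ r4c6=1.
Step 30. [r1c7∈{5}] r1c7's peers cover all but 5, so r1c7=5.
Step 31. [r5c5∈{7}] r5c5 is down to just 7, so r5c5=7.
Step 32. [r4c4∈{3}] r4c4 has the single candidate 3, so r4c4=3.
Step 33. [r1c5∈{3}] r1c5 has the single candidate 3 ⇒ r1c5=3.
Step 34. [r7c9∈{5}] nothing but 5 survives at r7c9, so r7c9=5.
Step 35. [r5c6∈{2}] only 2 remains possible at r5c6, so r5c6=2.
Step 36. [r3c1∈{9}] nothing but 9 survives at r3c1 ⇒ r3c1=9.
Step 37. [r7c3∈{4}] r7c3 has the single candidate 4 ⇒ r7c3=4.
Step 38. [r8c8∈{6}] r8c8 is down to just 6 ⇒ r8c8=6.
Step 39. [r7c7∈{7}] nothing but 7 survives at r7c7. So r7c7=7.
Step 40. [r8c1∈{2}] nothing but 2 survives at r8c1 ⇒ r8c1=2.
Step 41. [r1c6∈{7}] r1c6 has the single candidate 7. So r1c6=7.
Step 42. [r9c1∈{1}] r9c1 is down to just 1 ⇒ r9c1=1.
Step 43. [r5c8∈{1}] r5c8 has the single candidate 1 ⇒ r5c8=1.
Step 44. [r1c9∈{8}] r1c9's peers cover all but 8. So r1c9=8.
Step 45. [r5c1∈{6}] r5c1 has the single candidate 6, so r5c1=6.
Step 46. [r2c8∈{3}] only 3 remains possible at r2c8, so r2c8=3.
Step 47. [r1c4∈{1}] nothing but 1 survives at r1c4 ⇒ r1c4=1.
Step 48. [r6c9∈{2}] only 2 remains possible at r6c9 ⇒ r6c9=2.
Step 49. [r4c5∈{9}] nothing but 9 survives at r4c5 ⇒ r4c5=9.
Step 50. [r9c9∈{9}] r9c9's peers cover all but 9. So r9c9=9.
Step 51. [r9c4∈{8}] only 8 remains possible at r9c4. So r9c4=8.
Step 52. [r3c2∈{8}] only 8 remains possible at r3c2 ⇒ r3c2=8.

Answer: 4 2 6 1 3 7 5 9 8 / 7 1 5 6 8 9 2 3 4 / 9 8 3 2 5 4 1 7 6 / 5 4 2 3 9 1 6 8 7 / 6 9 8 5 7 2 4 1 3 / 3 7 1 4 6 8 9 5 2 / 8 3 4 9 1 6 7 2 5 / 2 5 9 7 4 3 8 6 1 / 1 6 7 8 2 5 3 4 9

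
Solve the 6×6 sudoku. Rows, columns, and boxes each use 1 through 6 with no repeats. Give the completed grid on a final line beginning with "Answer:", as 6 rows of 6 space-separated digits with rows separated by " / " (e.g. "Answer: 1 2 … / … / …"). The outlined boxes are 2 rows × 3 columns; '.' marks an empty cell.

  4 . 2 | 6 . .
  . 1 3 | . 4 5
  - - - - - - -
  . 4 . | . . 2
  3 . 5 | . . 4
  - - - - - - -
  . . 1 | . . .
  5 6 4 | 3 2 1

Step 1. [r3c5∈{1,3,5,6}] row 3 places 3 nowhere but r3c5. So r3c5=3.
Step 2. [r4c5∈{1,6}] r4c5 is the only open cell in row 4 admitting 6, so r4c5=6.
Step 3. [r3c1∈{1,6}] in col 1, 1 fits only at r3c1 ⇒ r3c1=1.
Step 4. [r5c5∈{5}] only 5 remains possible at r5c5, so r5c5=5.
Step 5. [r5c1∈{2}] only 2 remains possible at r5c1 ⇒ r5c1=2.
Step 6. [r1c2∈{5}] nothing but 5 survives at r1c2, so r1c2=5.
Step 7. [r1c6∈{3}] r1c6 is down to just 3. So r1c6=3.
Step 8. [r3c4∈{5}] r3c4 is down to just 5, so r3c4=5.
Step 9. [r1c5∈{1}] r1c5 has the single candidate 1, so r1c5=1.
Step 10. [r2c1∈{6}] only 6 remains possible at r2c1 ⇒ r2c1=6.
Step 11. [r2c4∈{2}] r2c4 has the single candidate 2 ⇒ r2c4=2.
Step 12. [r4c4∈{1}] r4c4's peers cover all but 1, so r4c4=1.
Step 13. [r4c2∈{2}] r4c2 is down to just 2, so r4c2=2.
Step 14. [r5c4∈{4}] only 4 remains possible at r5c4, so r5c4=4.
Step 15. [r3c3∈{6}] nothing but 6 survives at r3c3, so r3c3=6.
Step 16. [r5c6∈{6}] r5c6's peers cover all but 6. So r5c6=6.
Step 17. [r5c2∈{3}] r5c2 is down to just 3. So r5c2=3.

Answer: 4 5 2 6 1 3 / 6 1 3 2 4 5 / 1 4 6 5 3 2 / 3 2 5 1 6 4 / 2 3 1 4 5 6 / 5 6 4 3 2 1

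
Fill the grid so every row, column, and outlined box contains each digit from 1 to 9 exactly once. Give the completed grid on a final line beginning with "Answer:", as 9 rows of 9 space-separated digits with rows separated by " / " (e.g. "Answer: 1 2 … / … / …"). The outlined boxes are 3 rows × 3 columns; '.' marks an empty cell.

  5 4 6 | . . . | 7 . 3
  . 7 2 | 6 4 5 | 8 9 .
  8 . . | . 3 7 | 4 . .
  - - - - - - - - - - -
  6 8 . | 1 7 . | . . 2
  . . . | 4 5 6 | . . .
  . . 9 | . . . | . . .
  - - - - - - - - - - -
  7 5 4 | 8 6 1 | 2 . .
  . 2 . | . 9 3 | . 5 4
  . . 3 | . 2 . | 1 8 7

Step 1. [r3c3∈{1}] r3c3 has the single candidate 1. So r3c3=1.
Step 2. [r6c4∈{2,3}] 3 has one home in col 4: r6c4, so r6c4=3.
Step 3. [r6c2∈{1}] r6c2 has the single candidate 1 ⇒ r6c2=1.
Step 4. [r6c5∈{8}] r6c5 is down to just 8, so r6c5=8.
Step 5. [r5c2∈{3}] r5c2 is down to just 3, so r5c2=3.
Step 6. [r6c8∈{4,6,7}] r6c8 is the only open cell in row 6 admitting 7 ⇒ r6c8=7.
Step 7. [r4c7∈{3,5,9}] across col 7, 3 lands solely at r4c7. So r4c7=3.
Step 8. [r6c7∈{5,6}] in col 7, 5 fits only at r6c7 ⇒ r6c7=5.
Step 9. [r3c8∈{2,6}] 6 has one home in col 8: r3c8, so r3c8=6.
Step 10. [r3c4∈{2,9}] across row 3, 2 lands solely at r3c4, so r3c4=2.
Step 11. [r5c8∈{1}] r5c8's peers cover all but 1. So r5c8=1.
Step 12. [r4c6∈{9}] r4c6 is down to just 9 ⇒ r4c6=9.
Step 13. [r6c1∈{2,4}] in row 6, 4 fits only at r6c1. So r6c1=4.
Step 14. [r9c1∈{9}] nothing but 9 survives at r9c1 ⇒ r9c1=9.
Step 15. [r5c7∈{9}] r5c7 is down to just 9 ⇒ r5c7=9.
Step 16. [r5c9∈{8}] r5c9 is down to just 8 ⇒ r5c9=8.
Step 17. [r9c6∈{4}] r9c6 is down to just 4, so r9c6=4.
Step 18. [r8c1∈{1}] r8c1 has the single candidate 1. So r8c1=1.
Step 19. [r8c7∈{6}] r8c7's peers cover all but 6. So r8c7=6.
Step 20. [r5c1∈{2}] r5c1's peers cover all but 2 ⇒ r5c1=2.
Step 21. [r8c4∈{7}] only 7 remains possible at r8c4 ⇒ r8c4=7.
Step 22. [r2c9∈{1}] r2c9's peers cover all but 1, so r2c9=1.
Step 23. [r8c3∈{8}] only 8 remains possible at r8c3, so r8c3=8.
Step 24. [r6c6∈{2}] r6c6 has the single candidate 2. So r6c6=2.
Step 25. [r9c2∈{6}] nothing but 6 survives at r9c2. So r9c2=6.
Step 26. [r4c3∈{5}] only 5 remains possible at r4c3, so r4c3=5.
Step 27. [r3c9∈{5}] r3c9's peers cover all but 5 ⇒ r3c9=5.
Step 28. [r1c5∈{1}] r1c5 has the single candidate 1 ⇒ r1c5=1.
Step 29. [r5c3∈{7}] only 7 remains possible at r5c3. So r5c3=7.
Step 30. [r1c4∈{9}] r1c4 has the single candidate 9 ⇒ r1c4=9.
Step 31. [r6c9∈{6}] r6c9 has the single candidate 6. So r6c9=6.
Step 32. [r1c8∈{2}] r1c8 has the single candidate 2, so r1c8=2.
Step 33. [r7c9∈{9}] r7c9 is down to just 9. So r7c9=9.
Step 34. [r9c4∈{5}] r9c4 is down to just 5 ⇒ r9c4=5.
Step 35. [r4c8∈{4}] r4c8's peers cover all but 4 ⇒ r4c8=4.
Step 36. [r3c2∈{9}] r3c2 has the single candidate 9. So r3c2=9.
Step 37. [r7c8∈{3}] r7c8's peers cover all but 3. So r7c8=3.
Step 38. [r2c1∈{3}] nothing but 3 survives at r2c1, so r2c1=3.
Step 39. [r1c6∈{8}] only 8 remains possible at r1c6 ⇒ r1c6=8.

Answer: 5 4 6 9 1 8 7 2 3 / 3 7 2 6 4 5 8 9 1 / 8 9 1 2 3 7 4 6 5 / 6 8 5 1 7 9 3 4 2 / 2 3 7 4 5 6 9 1 8 / 4 1 9 3 8 2 5 7 6 / 7 5 4 8 6 1 2 3 9 / 1 2 8 7 9 3 6 5 4 / 9 6 3 5 2 4 1 8 7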